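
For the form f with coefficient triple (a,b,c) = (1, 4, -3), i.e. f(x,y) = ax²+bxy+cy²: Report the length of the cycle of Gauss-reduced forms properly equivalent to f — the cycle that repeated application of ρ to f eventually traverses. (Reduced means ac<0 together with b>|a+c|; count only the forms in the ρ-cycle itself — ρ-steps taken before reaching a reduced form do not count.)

D = 28, ⌊√D⌋ = 5
river: ρ → (-3,2,2)
river: ρ → (2,2,-3)
river: ρ → (-3,4,1)
river: ρ → (1,4,-3)
ρ-cycle length = 4 (tail of 0 descent steps not counted)

4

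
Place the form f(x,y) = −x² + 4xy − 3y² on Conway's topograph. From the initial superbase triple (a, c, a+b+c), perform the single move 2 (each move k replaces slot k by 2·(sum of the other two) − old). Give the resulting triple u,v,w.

start (-1,-3,0) = (f(1,0),f(0,1),f(1,1))
replace slot 2: 2·((-1)+0) − (-3) = 1 → (-1,1,0)

-1,1,0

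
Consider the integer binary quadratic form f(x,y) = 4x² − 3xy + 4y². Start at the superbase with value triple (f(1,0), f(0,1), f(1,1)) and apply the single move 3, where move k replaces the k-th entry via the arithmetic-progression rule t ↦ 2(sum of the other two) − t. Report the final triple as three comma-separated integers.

start (4,4,5) = (f(1,0),f(0,1),f(1,1))
replace slot 3: 2·(4+4) − 5 = 11 → (4,4,11)

4,4,11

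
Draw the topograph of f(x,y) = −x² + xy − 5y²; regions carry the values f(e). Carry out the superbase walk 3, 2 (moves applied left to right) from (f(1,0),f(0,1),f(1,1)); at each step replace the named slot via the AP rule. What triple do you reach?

start (-1,-5,-5) = (f(1,0),f(0,1),f(1,1))
replace slot 3: 2·((-1)+(-5)) − (-5) = -7 → (-1,-5,-7)
replace slot 2: 2·((-1)+(-7)) − (-5) = -11 → (-1,-11,-7)

-1,-11,-7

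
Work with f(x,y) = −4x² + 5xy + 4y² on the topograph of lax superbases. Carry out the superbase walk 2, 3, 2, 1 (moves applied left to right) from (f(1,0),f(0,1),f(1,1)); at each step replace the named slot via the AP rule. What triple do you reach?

start (-4,4,5) = (f(1,0),f(0,1),f(1,1))
replace slot 2: 2·((-4)+5) − 4 = -2 → (-4,-2,5)
replace slot 3: 2·((-4)+(-2)) − 5 = -17 → (-4,-2,-17)
replace slot 2: 2·((-4)+(-17)) − (-2) = -40 → (-4,-40,-17)
replace slot 1: 2·((-40)+(-17)) − (-4) = -110 → (-110,-40,-17)

-110,-40,-17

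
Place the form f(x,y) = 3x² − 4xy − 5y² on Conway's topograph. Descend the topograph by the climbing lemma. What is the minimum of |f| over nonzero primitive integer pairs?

descent: ρ → (-5,4,3)  [lands on river]
river: ρ → (3,8,-1)
river: ρ → (-1,8,3)
river: ρ → (3,4,-5)
river: ρ → (-5,6,2)
river: ρ → (2,6,-5)
closes: descent 1, river 6
min |a| on river = 1

1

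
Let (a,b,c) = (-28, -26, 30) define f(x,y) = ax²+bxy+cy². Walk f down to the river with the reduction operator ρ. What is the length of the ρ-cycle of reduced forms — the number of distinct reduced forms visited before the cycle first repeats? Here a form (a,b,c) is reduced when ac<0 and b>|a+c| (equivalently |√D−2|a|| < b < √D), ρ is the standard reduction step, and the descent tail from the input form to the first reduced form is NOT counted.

D = 4036, ⌊√D⌋ = 63
descent: ρ → (30,26,-28)  [lands on river]
river: ρ → (-28,30,28)
river: ρ → (28,26,-30)
river: ρ → (-30,34,24)
river: ρ → (24,62,-2)
river: ρ → (-2,62,24)
river: ρ → (24,34,-30)
river: ρ → (-30,26,28)
river: ρ → (28,30,-28)
river: ρ → (-28,26,30)
river: ρ → (30,34,-24)
river: ρ → (-24,62,2)
river: ρ → (2,62,-24)
river: ρ → (-24,34,30)
ρ-cycle length = 14 (tail of 1 descent step not counted)

14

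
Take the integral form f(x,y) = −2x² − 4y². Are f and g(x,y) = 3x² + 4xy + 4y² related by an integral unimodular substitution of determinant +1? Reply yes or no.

D₁ = -32, D₂ = -32
f is negative-definite; reduce −f:
−f: reduced (well bottom): (2,0,4) with a≤c, −a<b≤a
flip sign back: reduced form of f is (-2,0,-4)
g: translate: b→-2 (≡4 mod 6), so (3,4,4)→(3,-2,3)
g: flip: (3,-2,3)→(3,2,3)
g: reduced (well bottom): (3,2,3) with a≤c, −a<b≤a
reduced forms (-2, 0, -4) vs (3, 2, 3) ⇒ inequivalent

no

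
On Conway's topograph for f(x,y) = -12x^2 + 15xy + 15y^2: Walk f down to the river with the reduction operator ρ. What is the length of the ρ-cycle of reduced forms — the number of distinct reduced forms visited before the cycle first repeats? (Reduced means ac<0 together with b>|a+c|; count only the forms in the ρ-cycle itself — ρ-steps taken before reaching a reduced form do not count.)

D = 945, ⌊√D⌋ = 30
river: ρ → (15,15,-12)
river: ρ → (-12,9,18)
river: ρ → (18,27,-3)
river: ρ → (-3,27,18)
river: ρ → (18,9,-12)
river: ρ → (-12,15,15)
ρ-cycle length = 6 (tail of 0 descent steps not counted)

6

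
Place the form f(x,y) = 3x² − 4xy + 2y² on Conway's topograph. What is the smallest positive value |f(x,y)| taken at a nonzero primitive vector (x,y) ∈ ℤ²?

translate: b→2 (≡-4 mod 6), so (3,-4,2)→(3,2,1)
flip: (3,2,1)→(1,-2,3)
translate: b→0 (≡-2 mod 2), so (1,-2,3)→(1,0,2)
reduced (well bottom): (1,0,2) with a≤c, −a<b≤a
well minimum = a = 1

1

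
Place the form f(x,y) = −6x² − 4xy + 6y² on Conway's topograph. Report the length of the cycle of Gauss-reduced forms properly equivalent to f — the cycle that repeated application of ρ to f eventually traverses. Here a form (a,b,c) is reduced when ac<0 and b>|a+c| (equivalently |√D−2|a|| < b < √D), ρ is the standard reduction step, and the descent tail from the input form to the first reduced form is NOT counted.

D = 160, ⌊√D⌋ = 12
descent: ρ → (6,4,-6)  [lands on river]
river: ρ → (-6,8,4)
river: ρ → (4,8,-6)
river: ρ → (-6,4,6)
river: ρ → (6,8,-4)
river: ρ → (-4,8,6)
ρ-cycle length = 6 (tail of 1 descent step not counted)

6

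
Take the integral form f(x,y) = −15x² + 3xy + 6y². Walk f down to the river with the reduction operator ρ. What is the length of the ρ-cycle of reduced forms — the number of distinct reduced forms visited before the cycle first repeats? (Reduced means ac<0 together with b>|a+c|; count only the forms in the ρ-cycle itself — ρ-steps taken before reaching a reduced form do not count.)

D = 369, ⌊√D⌋ = 19
descent: ρ → (6,9,-12)  [lands on river]
river: ρ → (-12,15,3)
river: ρ → (3,15,-12)
river: ρ → (-12,9,6)
river: ρ → (6,15,-6)
river: ρ → (-6,9,12)
river: ρ → (12,15,-3)
river: ρ → (-3,15,12)
river: ρ → (12,9,-6)
river: ρ → (-6,15,6)
ρ-cycle length = 10 (tail of 1 descent step not counted)

10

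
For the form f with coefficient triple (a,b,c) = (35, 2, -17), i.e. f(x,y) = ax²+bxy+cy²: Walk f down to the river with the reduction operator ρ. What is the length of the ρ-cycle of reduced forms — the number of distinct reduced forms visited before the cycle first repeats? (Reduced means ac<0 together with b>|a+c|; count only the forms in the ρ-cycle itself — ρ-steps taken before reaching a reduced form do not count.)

D = 2384, ⌊√D⌋ = 48
descent: ρ → (-17,32,20)  [lands on river]
river: ρ → (20,48,-1)
river: ρ → (-1,48,20)
river: ρ → (20,32,-17)
river: ρ → (-17,36,16)
river: ρ → (16,28,-25)
river: ρ → (-25,22,19)
river: ρ → (19,16,-28)
river: ρ → (-28,40,7)
river: ρ → (7,44,-16)
river: ρ → (-16,20,31)
river: ρ → (31,42,-5)
river: ρ → (-5,48,4)
river: ρ → (4,48,-5)
river: ρ → (-5,42,31)
river: ρ → (31,20,-16)
river: ρ → (-16,44,7)
river: ρ → (7,40,-28)
river: ρ → (-28,16,19)
river: ρ → (19,22,-25)
river: ρ → (-25,28,16)
river: ρ → (16,36,-17)
ρ-cycle length = 22 (tail of 1 descent step not counted)

22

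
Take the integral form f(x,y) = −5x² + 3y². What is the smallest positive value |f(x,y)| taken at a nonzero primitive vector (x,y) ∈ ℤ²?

descent: ρ → (3,6,-2)  [lands on river]
river: ρ → (-2,6,3)
closes: descent 1, river 2
min |a| on river = 2

2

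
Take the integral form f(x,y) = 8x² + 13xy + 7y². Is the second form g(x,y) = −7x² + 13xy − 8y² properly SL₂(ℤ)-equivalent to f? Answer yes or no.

D₁ = -55, D₂ = -55
f: translate: b→-3 (≡13 mod 16), so (8,13,7)→(8,-3,2)
f: flip: (8,-3,2)→(2,3,8)
f: translate: b→-1 (≡3 mod 4), so (2,3,8)→(2,-1,7)
f: reduced (well bottom): (2,-1,7) with a≤c, −a<b≤a
g is negative-definite; reduce −g:
−g: translate: b→1 (≡-13 mod 14), so (7,-13,8)→(7,1,2)
−g: flip: (7,1,2)→(2,-1,7)
−g: reduced (well bottom): (2,-1,7) with a≤c, −a<b≤a
flip sign back: reduced form of g is (-2,1,-7)
reduced forms (2, -1, 7) vs (-2, 1, -7) ⇒ inequivalent

no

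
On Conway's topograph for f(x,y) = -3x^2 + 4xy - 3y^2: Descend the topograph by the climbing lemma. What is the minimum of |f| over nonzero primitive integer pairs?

translate: b→2 (≡-4 mod 6), so (3,-4,3)→(3,2,2)
flip: (3,2,2)→(2,-2,3)
translate: b→2 (≡-2 mod 4), so (2,-2,3)→(2,2,3)
reduced (well bottom): (2,2,3) with a≤c, −a<b≤a
well minimum |f| = |-2| = 2 (negative-definite)

2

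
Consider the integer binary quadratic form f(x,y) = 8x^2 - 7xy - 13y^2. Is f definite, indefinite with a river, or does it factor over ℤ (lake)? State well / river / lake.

D = b²−4ac = (-7)² − 4·8·(-13) = 465
D > 0 non-square ⇒ indefinite ⇒ periodic river

river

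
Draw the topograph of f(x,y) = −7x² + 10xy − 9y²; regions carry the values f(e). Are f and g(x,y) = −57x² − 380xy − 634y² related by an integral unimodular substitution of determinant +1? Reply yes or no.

D₁ = -152, D₂ = -152
f is negative-definite; reduce −f:
−f: translate: b→4 (≡-10 mod 14), so (7,-10,9)→(7,4,6)
−f: flip: (7,4,6)→(6,-4,7)
−f: reduced (well bottom): (6,-4,7) with a≤c, −a<b≤a
flip sign back: reduced form of f is (-6,4,-7)
g is negative-definite; reduce −g:
−g: translate: b→38 (≡380 mod 114), so (57,380,634)→(57,38,7)
−g: flip: (57,38,7)→(7,-38,57)
−g: translate: b→4 (≡-38 mod 14), so (7,-38,57)→(7,4,6)
−g: flip: (7,4,6)→(6,-4,7)
−g: reduced (well bottom): (6,-4,7) with a≤c, −a<b≤a
flip sign back: reduced form of g is (-6,4,-7)
reduced forms (-6, 4, -7) vs (-6, 4, -7) ⇒ equivalent

yes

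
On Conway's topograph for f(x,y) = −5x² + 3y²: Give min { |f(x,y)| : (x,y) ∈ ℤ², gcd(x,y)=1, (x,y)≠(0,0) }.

descent: ρ → (3,6,-2)  [lands on river]
river: ρ → (-2,6,3)
closes: descent 1, river 2
min |a| on river = 2

2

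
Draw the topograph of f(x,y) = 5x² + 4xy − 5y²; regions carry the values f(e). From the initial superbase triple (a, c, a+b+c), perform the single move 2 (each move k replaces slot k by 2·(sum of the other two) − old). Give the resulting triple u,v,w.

start (5,-5,4) = (f(1,0),f(0,1),f(1,1))
replace slot 2: 2·(5+4) − (-5) = 23 → (5,23,4)

5,23,4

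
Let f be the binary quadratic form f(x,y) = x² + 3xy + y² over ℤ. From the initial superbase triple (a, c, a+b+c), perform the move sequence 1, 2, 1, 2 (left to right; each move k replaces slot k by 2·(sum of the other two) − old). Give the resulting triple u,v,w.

start (1,1,5) = (f(1,0),f(0,1),f(1,1))
replace slot 1: 2·(1+5) − 1 = 11 → (11,1,5)
replace slot 2: 2·(11+5) − 1 = 31 → (11,31,5)
replace slot 1: 2·(31+5) − 11 = 61 → (61,31,5)
replace slot 2: 2·(61+5) − 31 = 101 → (61,101,5)

61,101,5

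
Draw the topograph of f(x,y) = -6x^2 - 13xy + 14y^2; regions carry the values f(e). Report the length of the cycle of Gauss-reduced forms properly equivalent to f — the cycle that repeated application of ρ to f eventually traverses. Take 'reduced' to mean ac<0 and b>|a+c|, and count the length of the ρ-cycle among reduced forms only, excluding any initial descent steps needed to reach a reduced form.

D = 505, ⌊√D⌋ = 22
descent: ρ → (14,13,-6)  [lands on river]
river: ρ → (-6,11,16)
river: ρ → (16,21,-1)
river: ρ → (-1,21,16)
river: ρ → (16,11,-6)
river: ρ → (-6,13,14)
river: ρ → (14,15,-5)
river: ρ → (-5,15,14)
ρ-cycle length = 8 (tail of 1 descent step not counted)

8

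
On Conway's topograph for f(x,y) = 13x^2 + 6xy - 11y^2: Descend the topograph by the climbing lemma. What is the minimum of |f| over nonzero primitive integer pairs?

river: ρ → (-11,16,8)
river: ρ → (8,16,-11)
river: ρ → (-11,6,13)
river: ρ → (13,20,-4)
river: ρ → (-4,20,13)
river: ρ → (13,6,-11)
closes: descent 0, river 6
min |a| on river = 4

4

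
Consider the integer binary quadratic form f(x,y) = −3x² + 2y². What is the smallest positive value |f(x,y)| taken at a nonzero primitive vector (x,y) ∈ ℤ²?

descent: ρ → (2,4,-1)  [lands on river]
river: ρ → (-1,4,2)
closes: descent 1, river 2
min |a| on river = 1

1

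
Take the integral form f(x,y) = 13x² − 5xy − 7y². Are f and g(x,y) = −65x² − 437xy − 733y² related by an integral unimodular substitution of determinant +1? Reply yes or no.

D₁ = 389, D₂ = 389
river cycle of f (length 14): (-7, 19, 1), (1, 19, -7), (-7, 9, 11), (11, 13, -5), (-5, 17, 5), (5, 13, -11), (-11, 9, 7), (7, 19, -1), (-1, 19, 7), (7, 9, -11), … (4 more)
river cycle of g (length 14): (-7, 19, 1), (1, 19, -7), (-7, 9, 11), (11, 13, -5), (-5, 17, 5), (5, 13, -11), (-11, 9, 7), (7, 19, -1), (-1, 19, 7), (7, 9, -11), … (4 more)
cycles coincide ⇒ equivalent

yes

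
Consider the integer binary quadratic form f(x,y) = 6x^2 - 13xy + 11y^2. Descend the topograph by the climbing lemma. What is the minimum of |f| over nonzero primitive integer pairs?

translate: b→-1 (≡-13 mod 12), so (6,-13,11)→(6,-1,4)
flip: (6,-1,4)→(4,1,6)
reduced (well bottom): (4,1,6) with a≤c, −a<b≤a
well minimum = a = 4

4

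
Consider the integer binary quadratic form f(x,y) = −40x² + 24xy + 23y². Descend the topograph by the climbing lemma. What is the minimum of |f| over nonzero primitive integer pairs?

river: ρ → (23,22,-41)
river: ρ → (-41,60,4)
river: ρ → (4,60,-41)
river: ρ → (-41,22,23)
river: ρ → (23,24,-40)
river: ρ → (-40,56,7)
river: ρ → (7,56,-40)
river: ρ → (-40,24,23)
closes: descent 0, river 8
min |a| on river = 4

4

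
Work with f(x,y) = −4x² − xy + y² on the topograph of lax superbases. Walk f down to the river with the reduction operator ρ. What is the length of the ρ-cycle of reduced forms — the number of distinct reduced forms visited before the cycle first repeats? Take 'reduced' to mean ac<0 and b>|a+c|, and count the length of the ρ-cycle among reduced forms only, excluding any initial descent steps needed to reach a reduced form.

D = 17, ⌊√D⌋ = 4
descent: ρ → (1,3,-2)  [lands on river]
river: ρ → (-2,1,2)
river: ρ → (2,3,-1)
river: ρ → (-1,3,2)
river: ρ → (2,1,-2)
river: ρ → (-2,3,1)
ρ-cycle length = 6 (tail of 1 descent step not counted)

6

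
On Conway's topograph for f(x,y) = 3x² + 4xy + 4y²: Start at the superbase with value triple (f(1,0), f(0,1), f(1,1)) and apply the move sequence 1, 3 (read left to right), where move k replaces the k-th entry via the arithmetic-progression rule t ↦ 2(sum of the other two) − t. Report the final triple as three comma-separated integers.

start (3,4,11) = (f(1,0),f(0,1),f(1,1))
replace slot 1: 2·(4+11) − 3 = 27 → (27,4,11)
replace slot 3: 2·(27+4) − 11 = 51 → (27,4,51)

27,4,51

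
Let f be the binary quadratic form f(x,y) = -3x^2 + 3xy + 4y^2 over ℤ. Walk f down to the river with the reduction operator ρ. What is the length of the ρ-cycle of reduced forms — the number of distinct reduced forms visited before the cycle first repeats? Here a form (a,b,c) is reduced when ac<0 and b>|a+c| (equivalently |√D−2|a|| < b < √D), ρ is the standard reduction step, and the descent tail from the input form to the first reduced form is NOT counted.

D = 57, ⌊√D⌋ = 7
river: ρ → (4,5,-2)
river: ρ → (-2,7,1)
river: ρ → (1,7,-2)
river: ρ → (-2,5,4)
river: ρ → (4,3,-3)
river: ρ → (-3,3,4)
ρ-cycle length = 6 (tail of 0 descent steps not counted)

6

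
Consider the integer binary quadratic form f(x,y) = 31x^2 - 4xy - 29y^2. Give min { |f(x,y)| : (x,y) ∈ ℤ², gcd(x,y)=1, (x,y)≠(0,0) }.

descent: ρ → (-29,4,31)  [lands on river]
river: ρ → (31,58,-2)
river: ρ → (-2,58,31)
river: ρ → (31,4,-29)
river: ρ → (-29,54,6)
river: ρ → (6,54,-29)
closes: descent 1, river 6
min |a| on river = 2

2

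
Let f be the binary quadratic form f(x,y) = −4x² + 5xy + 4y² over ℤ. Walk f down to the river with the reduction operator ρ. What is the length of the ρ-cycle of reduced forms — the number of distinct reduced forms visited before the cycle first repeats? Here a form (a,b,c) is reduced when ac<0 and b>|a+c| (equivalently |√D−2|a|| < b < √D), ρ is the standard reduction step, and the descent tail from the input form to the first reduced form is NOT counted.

D = 89, ⌊√D⌋ = 9
river: ρ → (4,3,-5)
river: ρ → (-5,7,2)
river: ρ → (2,9,-1)
river: ρ → (-1,9,2)
river: ρ → (2,7,-5)
river: ρ → (-5,3,4)
river: ρ → (4,5,-4)
river: ρ → (-4,3,5)
river: ρ → (5,7,-2)
river: ρ → (-2,9,1)
river: ρ → (1,9,-2)
river: ρ → (-2,7,5)
river: ρ → (5,3,-4)
river: ρ → (-4,5,4)
ρ-cycle length = 14 (tail of 0 descent steps not counted)

14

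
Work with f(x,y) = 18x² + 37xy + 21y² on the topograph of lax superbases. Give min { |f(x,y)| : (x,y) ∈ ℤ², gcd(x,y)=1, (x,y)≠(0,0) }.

translate: b→1 (≡37 mod 36), so (18,37,21)→(18,1,2)
flip: (18,1,2)→(2,-1,18)
reduced (well bottom): (2,-1,18) with a≤c, −a<b≤a
well minimum = a = 2

2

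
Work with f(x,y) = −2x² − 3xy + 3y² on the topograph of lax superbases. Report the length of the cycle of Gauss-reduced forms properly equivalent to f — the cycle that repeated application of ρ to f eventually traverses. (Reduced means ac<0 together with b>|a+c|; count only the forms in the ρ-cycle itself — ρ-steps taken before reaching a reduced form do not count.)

D = 33, ⌊√D⌋ = 5
descent: ρ → (3,3,-2)  [lands on river]
river: ρ → (-2,5,1)
river: ρ → (1,5,-2)
river: ρ → (-2,3,3)
ρ-cycle length = 4 (tail of 1 descent step not counted)

4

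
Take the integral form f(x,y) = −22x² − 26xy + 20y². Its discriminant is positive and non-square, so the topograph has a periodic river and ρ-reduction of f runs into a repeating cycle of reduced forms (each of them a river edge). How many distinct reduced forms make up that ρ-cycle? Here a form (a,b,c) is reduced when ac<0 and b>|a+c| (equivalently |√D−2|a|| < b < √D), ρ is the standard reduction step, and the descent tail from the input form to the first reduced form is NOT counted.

D = 2436, ⌊√D⌋ = 49
descent: ρ → (20,26,-22)  [lands on river]
river: ρ → (-22,18,24)
river: ρ → (24,30,-16)
river: ρ → (-16,34,20)
river: ρ → (20,46,-4)
river: ρ → (-4,42,42)
river: ρ → (42,42,-4)
river: ρ → (-4,46,20)
river: ρ → (20,34,-16)
river: ρ → (-16,30,24)
river: ρ → (24,18,-22)
river: ρ → (-22,26,20)
river: ρ → (20,14,-28)
river: ρ → (-28,42,6)
river: ρ → (6,42,-28)
river: ρ → (-28,14,20)
ρ-cycle length = 16 (tail of 1 descent step not counted)

16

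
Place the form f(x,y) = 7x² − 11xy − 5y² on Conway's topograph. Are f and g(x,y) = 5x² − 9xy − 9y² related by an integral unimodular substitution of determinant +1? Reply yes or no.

D₁ = 261, D₂ = 261
river cycle of f (length 8): (-5, 11, 7), (7, 3, -9), (-9, 15, 1), (1, 15, -9), (-9, 3, 7), (7, 11, -5), (-5, 9, 9), (9, 9, -5)
river cycle of g (length 8): (-9, 9, 5), (5, 11, -7), (-7, 3, 9), (9, 15, -1), (-1, 15, 9), (9, 3, -7), (-7, 11, 5), (5, 9, -9)
cycles differ ⇒ inequivalent

no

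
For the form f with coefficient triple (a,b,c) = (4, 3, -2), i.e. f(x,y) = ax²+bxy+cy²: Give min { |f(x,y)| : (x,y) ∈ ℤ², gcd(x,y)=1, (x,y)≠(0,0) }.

river: ρ → (-2,5,2)
river: ρ → (2,3,-4)
river: ρ → (-4,5,1)
river: ρ → (1,5,-4)
river: ρ → (-4,3,2)
river: ρ → (2,5,-2)
river: ρ → (-2,3,4)
river: ρ → (4,5,-1)
river: ρ → (-1,5,4)
river: ρ → (4,3,-2)
closes: descent 0, river 10
min |a| on river = 1

1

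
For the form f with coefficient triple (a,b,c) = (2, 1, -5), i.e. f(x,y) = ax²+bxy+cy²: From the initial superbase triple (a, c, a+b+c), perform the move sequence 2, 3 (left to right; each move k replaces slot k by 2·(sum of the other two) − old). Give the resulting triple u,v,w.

start (2,-5,-2) = (f(1,0),f(0,1),f(1,1))
replace slot 2: 2·(2+(-2)) − (-5) = 5 → (2,5,-2)
replace slot 3: 2·(2+5) − (-2) = 16 → (2,5,16)

2,5,16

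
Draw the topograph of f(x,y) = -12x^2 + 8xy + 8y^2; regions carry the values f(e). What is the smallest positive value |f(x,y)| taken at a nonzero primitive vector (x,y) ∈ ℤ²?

river: ρ → (8,8,-12)
river: ρ → (-12,16,4)
river: ρ → (4,16,-12)
river: ρ → (-12,8,8)
closes: descent 0, river 4
min |a| on river = 4

4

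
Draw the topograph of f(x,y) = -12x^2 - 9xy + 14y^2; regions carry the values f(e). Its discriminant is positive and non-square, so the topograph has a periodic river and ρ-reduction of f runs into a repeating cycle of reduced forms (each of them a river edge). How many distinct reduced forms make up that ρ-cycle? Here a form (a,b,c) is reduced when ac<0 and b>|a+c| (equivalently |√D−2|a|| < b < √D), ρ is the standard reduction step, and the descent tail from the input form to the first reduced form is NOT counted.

D = 753, ⌊√D⌋ = 27
descent: ρ → (14,9,-12)  [lands on river]
river: ρ → (-12,15,11)
river: ρ → (11,7,-16)
river: ρ → (-16,25,2)
river: ρ → (2,27,-3)
river: ρ → (-3,27,2)
river: ρ → (2,25,-16)
river: ρ → (-16,7,11)
river: ρ → (11,15,-12)
river: ρ → (-12,9,14)
river: ρ → (14,19,-7)
river: ρ → (-7,23,8)
river: ρ → (8,25,-4)
river: ρ → (-4,23,14)
river: ρ → (14,5,-13)
river: ρ → (-13,21,6)
river: ρ → (6,27,-1)
river: ρ → (-1,27,6)
river: ρ → (6,21,-13)
river: ρ → (-13,5,14)
river: ρ → (14,23,-4)
river: ρ → (-4,25,8)
river: ρ → (8,23,-7)
river: ρ → (-7,19,14)
ρ-cycle length = 24 (tail of 1 descent step not counted)

24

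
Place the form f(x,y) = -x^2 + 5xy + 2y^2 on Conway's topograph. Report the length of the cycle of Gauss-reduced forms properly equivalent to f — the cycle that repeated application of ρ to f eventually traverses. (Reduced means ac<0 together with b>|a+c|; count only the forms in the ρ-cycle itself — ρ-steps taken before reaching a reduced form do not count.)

D = 33, ⌊√D⌋ = 5
river: ρ → (2,3,-3)
river: ρ → (-3,3,2)
river: ρ → (2,5,-1)
river: ρ → (-1,5,2)
ρ-cycle length = 4 (tail of 0 descent steps not counted)

4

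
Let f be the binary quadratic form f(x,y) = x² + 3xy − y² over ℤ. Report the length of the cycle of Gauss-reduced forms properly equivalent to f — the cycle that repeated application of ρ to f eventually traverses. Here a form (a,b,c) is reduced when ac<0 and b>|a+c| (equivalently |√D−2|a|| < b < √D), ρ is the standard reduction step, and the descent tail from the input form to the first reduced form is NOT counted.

D = 13, ⌊√D⌋ = 3
river: ρ → (-1,3,1)
river: ρ → (1,3,-1)
ρ-cycle length = 2 (tail of 0 descent steps not counted)

2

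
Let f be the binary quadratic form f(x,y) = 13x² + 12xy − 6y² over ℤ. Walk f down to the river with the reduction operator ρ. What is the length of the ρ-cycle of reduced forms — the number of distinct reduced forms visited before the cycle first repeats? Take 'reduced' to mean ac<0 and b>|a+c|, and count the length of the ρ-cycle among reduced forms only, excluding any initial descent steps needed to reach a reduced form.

D = 456, ⌊√D⌋ = 21
river: ρ → (-6,12,13)
river: ρ → (13,14,-5)
river: ρ → (-5,16,10)
river: ρ → (10,4,-11)
river: ρ → (-11,18,3)
river: ρ → (3,18,-11)
river: ρ → (-11,4,10)
river: ρ → (10,16,-5)
river: ρ → (-5,14,13)
river: ρ → (13,12,-6)
ρ-cycle length = 10 (tail of 0 descent steps not counted)

10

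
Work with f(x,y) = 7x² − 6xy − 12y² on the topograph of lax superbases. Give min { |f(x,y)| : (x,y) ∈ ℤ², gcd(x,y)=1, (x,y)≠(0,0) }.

descent: ρ → (-12,6,7)  [lands on river]
river: ρ → (7,8,-11)
river: ρ → (-11,14,4)
river: ρ → (4,18,-3)
river: ρ → (-3,18,4)
river: ρ → (4,14,-11)
river: ρ → (-11,8,7)
river: ρ → (7,6,-12)
river: ρ → (-12,18,1)
river: ρ → (1,18,-12)
closes: descent 1, river 10
min |a| on river = 1

1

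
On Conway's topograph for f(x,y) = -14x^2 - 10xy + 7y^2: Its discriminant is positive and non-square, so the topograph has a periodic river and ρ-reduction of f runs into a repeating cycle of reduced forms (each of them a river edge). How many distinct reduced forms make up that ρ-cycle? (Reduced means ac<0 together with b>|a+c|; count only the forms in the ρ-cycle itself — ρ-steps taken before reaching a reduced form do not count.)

D = 492, ⌊√D⌋ = 22
descent: ρ → (7,10,-14)  [lands on river]
river: ρ → (-14,18,3)
river: ρ → (3,18,-14)
river: ρ → (-14,10,7)
river: ρ → (7,18,-6)
river: ρ → (-6,18,7)
ρ-cycle length = 6 (tail of 1 descent step not counted)

6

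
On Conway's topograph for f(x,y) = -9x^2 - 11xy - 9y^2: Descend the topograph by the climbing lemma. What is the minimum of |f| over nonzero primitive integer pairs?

translate: b→-7 (≡11 mod 18), so (9,11,9)→(9,-7,7)
flip: (9,-7,7)→(7,7,9)
reduced (well bottom): (7,7,9) with a≤c, −a<b≤a
well minimum |f| = |-7| = 7 (negative-definite)

7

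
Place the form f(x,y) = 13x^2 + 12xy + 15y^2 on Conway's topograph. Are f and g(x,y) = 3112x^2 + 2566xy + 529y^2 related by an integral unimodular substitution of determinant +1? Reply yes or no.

D₁ = -636, D₂ = -636
f: reduced (well bottom): (13,12,15) with a≤c, −a<b≤a
g: flip: (3112,2566,529)→(529,-2566,3112)
g: translate: b→-450 (≡-2566 mod 1058), so (529,-2566,3112)→(529,-450,96)
g: flip: (529,-450,96)→(96,450,529)
g: translate: b→66 (≡450 mod 192), so (96,450,529)→(96,66,13)
g: flip: (96,66,13)→(13,-66,96)
g: translate: b→12 (≡-66 mod 26), so (13,-66,96)→(13,12,15)
g: reduced (well bottom): (13,12,15) with a≤c, −a<b≤a
reduced forms (13, 12, 15) vs (13, 12, 15) ⇒ equivalent

yes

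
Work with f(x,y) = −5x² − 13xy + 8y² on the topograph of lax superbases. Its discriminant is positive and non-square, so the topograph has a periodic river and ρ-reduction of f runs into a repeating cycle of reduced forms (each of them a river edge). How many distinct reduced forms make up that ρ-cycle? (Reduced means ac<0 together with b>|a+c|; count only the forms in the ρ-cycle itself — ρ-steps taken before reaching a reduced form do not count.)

D = 329, ⌊√D⌋ = 18
descent: ρ → (8,13,-5)  [lands on river]
river: ρ → (-5,17,2)
river: ρ → (2,15,-13)
river: ρ → (-13,11,4)
river: ρ → (4,13,-10)
river: ρ → (-10,7,7)
river: ρ → (7,7,-10)
river: ρ → (-10,13,4)
river: ρ → (4,11,-13)
river: ρ → (-13,15,2)
river: ρ → (2,17,-5)
river: ρ → (-5,13,8)
river: ρ → (8,3,-10)
river: ρ → (-10,17,1)
river: ρ → (1,17,-10)
river: ρ → (-10,3,8)
ρ-cycle length = 16 (tail of 1 descent step not counted)

16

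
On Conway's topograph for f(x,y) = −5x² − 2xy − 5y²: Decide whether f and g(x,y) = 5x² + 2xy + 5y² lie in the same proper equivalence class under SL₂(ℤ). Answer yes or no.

D₁ = -96, D₂ = -96
f is negative-definite; reduce −f:
−f: reduced (well bottom): (5,2,5) with a≤c, −a<b≤a
flip sign back: reduced form of f is (-5,-2,-5)
g: reduced (well bottom): (5,2,5) with a≤c, −a<b≤a
reduced forms (-5, -2, -5) vs (5, 2, 5) ⇒ inequivalent

no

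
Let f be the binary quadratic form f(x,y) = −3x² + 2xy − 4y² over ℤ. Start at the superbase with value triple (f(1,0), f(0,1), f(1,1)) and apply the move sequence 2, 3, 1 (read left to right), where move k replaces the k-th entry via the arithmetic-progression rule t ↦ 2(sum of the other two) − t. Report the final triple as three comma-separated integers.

start (-3,-4,-5) = (f(1,0),f(0,1),f(1,1))
replace slot 2: 2·((-3)+(-5)) − (-4) = -12 → (-3,-12,-5)
replace slot 3: 2·((-3)+(-12)) − (-5) = -25 → (-3,-12,-25)
replace slot 1: 2·((-12)+(-25)) − (-3) = -71 → (-71,-12,-25)

-71,-12,-25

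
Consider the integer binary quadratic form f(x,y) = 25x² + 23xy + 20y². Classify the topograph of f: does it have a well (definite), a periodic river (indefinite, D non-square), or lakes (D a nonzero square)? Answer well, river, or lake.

D = b²−4ac = 23² − 4·25·20 = -1471
D < 0 ⇒ definite ⇒ every region one sign ⇒ single well

well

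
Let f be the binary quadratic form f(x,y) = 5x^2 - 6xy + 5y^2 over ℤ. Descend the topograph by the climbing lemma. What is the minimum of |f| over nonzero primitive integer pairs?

translate: b→4 (≡-6 mod 10), so (5,-6,5)→(5,4,4)
flip: (5,4,4)→(4,-4,5)
translate: b→4 (≡-4 mod 8), so (4,-4,5)→(4,4,5)
reduced (well bottom): (4,4,5) with a≤c, −a<b≤a
well minimum = a = 4

4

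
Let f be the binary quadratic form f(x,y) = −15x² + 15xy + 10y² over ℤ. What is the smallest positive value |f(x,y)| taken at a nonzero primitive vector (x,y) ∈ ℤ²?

river: ρ → (10,25,-5)
river: ρ → (-5,25,10)
river: ρ → (10,15,-15)
river: ρ → (-15,15,10)
closes: descent 0, river 4
min |a| on river = 5

5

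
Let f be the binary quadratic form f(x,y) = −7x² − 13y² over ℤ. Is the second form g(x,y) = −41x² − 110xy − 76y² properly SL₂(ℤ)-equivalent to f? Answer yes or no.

D₁ = -364, D₂ = -364
f is negative-definite; reduce −f:
−f: reduced (well bottom): (7,0,13) with a≤c, −a<b≤a
flip sign back: reduced form of f is (-7,0,-13)
g is negative-definite; reduce −g:
−g: translate: b→28 (≡110 mod 82), so (41,110,76)→(41,28,7)
−g: flip: (41,28,7)→(7,-28,41)
−g: translate: b→0 (≡-28 mod 14), so (7,-28,41)→(7,0,13)
−g: reduced (well bottom): (7,0,13) with a≤c, −a<b≤a
flip sign back: reduced form of g is (-7,0,-13)
reduced forms (-7, 0, -13) vs (-7, 0, -13) ⇒ equivalent

yes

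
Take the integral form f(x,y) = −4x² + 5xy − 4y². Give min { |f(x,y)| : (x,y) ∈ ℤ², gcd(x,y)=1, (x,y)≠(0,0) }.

translate: b→3 (≡-5 mod 8), so (4,-5,4)→(4,3,3)
flip: (4,3,3)→(3,-3,4)
translate: b→3 (≡-3 mod 6), so (3,-3,4)→(3,3,4)
reduced (well bottom): (3,3,4) with a≤c, −a<b≤a
well minimum |f| = |-3| = 3 (negative-definite)

3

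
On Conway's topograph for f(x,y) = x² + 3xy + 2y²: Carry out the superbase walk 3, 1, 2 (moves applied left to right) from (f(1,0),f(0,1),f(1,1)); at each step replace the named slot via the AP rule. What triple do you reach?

start (1,2,6) = (f(1,0),f(0,1),f(1,1))
replace slot 3: 2·(1+2) − 6 = 0 → (1,2,0)
replace slot 1: 2·(2+0) − 1 = 3 → (3,2,0)
replace slot 2: 2·(3+0) − 2 = 4 → (3,4,0)

3,4,0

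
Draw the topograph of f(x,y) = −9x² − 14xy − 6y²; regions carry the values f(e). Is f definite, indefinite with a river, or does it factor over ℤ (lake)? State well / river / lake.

D = b²−4ac = (-14)² − 4·(-9)·(-6) = -20
D < 0 ⇒ definite ⇒ every region one sign ⇒ single well

well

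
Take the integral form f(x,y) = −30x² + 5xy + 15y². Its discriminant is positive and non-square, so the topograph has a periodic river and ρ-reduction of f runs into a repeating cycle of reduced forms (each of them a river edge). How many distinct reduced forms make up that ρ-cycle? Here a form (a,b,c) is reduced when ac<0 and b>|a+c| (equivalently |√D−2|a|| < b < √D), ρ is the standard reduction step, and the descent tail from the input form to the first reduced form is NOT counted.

D = 1825, ⌊√D⌋ = 42
descent: ρ → (15,25,-20)  [lands on river]
river: ρ → (-20,15,20)
river: ρ → (20,25,-15)
river: ρ → (-15,35,10)
river: ρ → (10,25,-30)
river: ρ → (-30,35,5)
river: ρ → (5,35,-30)
river: ρ → (-30,25,10)
river: ρ → (10,35,-15)
river: ρ → (-15,25,20)
river: ρ → (20,15,-20)
river: ρ → (-20,25,15)
river: ρ → (15,35,-10)
river: ρ → (-10,25,30)
river: ρ → (30,35,-5)
river: ρ → (-5,35,30)
river: ρ → (30,25,-10)
river: ρ → (-10,35,15)
ρ-cycle length = 18 (tail of 1 descent step not counted)

18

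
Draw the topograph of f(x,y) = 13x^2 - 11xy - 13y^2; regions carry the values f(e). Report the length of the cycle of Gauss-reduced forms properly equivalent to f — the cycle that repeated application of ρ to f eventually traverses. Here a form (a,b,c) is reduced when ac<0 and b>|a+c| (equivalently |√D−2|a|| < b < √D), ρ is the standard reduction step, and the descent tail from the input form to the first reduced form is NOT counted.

D = 797, ⌊√D⌋ = 28
descent: ρ → (-13,11,13)  [lands on river]
river: ρ → (13,15,-11)
river: ρ → (-11,7,17)
river: ρ → (17,27,-1)
river: ρ → (-1,27,17)
river: ρ → (17,7,-11)
river: ρ → (-11,15,13)
river: ρ → (13,11,-13)
river: ρ → (-13,15,11)
river: ρ → (11,7,-17)
river: ρ → (-17,27,1)
river: ρ → (1,27,-17)
river: ρ → (-17,7,11)
river: ρ → (11,15,-13)
ρ-cycle length = 14 (tail of 1 descent step not counted)

14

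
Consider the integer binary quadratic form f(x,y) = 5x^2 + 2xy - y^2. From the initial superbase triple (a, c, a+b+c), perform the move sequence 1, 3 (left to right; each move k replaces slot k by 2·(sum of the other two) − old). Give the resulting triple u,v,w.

start (5,-1,6) = (f(1,0),f(0,1),f(1,1))
replace slot 1: 2·((-1)+6) − 5 = 5 → (5,-1,6)
replace slot 3: 2·(5+(-1)) − 6 = 2 → (5,-1,2)

5,-1,2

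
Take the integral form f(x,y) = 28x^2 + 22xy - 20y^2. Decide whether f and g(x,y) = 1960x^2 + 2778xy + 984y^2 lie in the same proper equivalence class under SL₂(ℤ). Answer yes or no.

D₁ = 2724, D₂ = 2724
river cycle of f (length 32): (-20, 18, 30), (30, 42, -8), (-8, 38, 40), (40, 42, -6), (-6, 42, 40), (40, 38, -8), (-8, 42, 30), (30, 18, -20), (-20, 22, 28), (28, 34, -14), … (22 more)
river cycle of g (length 32): (28, 22, -20), (-20, 18, 30), (30, 42, -8), (-8, 38, 40), (40, 42, -6), (-6, 42, 40), (40, 38, -8), (-8, 42, 30), (30, 18, -20), (-20, 22, 28), … (22 more)
cycles coincide ⇒ equivalent

yes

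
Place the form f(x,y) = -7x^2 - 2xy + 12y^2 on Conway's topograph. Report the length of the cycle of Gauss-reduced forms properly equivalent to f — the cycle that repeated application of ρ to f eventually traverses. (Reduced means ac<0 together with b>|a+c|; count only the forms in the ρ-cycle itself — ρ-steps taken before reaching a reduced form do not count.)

D = 340, ⌊√D⌋ = 18
descent: ρ → (12,2,-7)
descent: ρ → (-7,12,7)  [lands on river]
river: ρ → (7,16,-3)
river: ρ → (-3,14,12)
river: ρ → (12,10,-5)
river: ρ → (-5,10,12)
river: ρ → (12,14,-3)
river: ρ → (-3,16,7)
river: ρ → (7,12,-7)
river: ρ → (-7,16,3)
river: ρ → (3,14,-12)
river: ρ → (-12,10,5)
river: ρ → (5,10,-12)
river: ρ → (-12,14,3)
river: ρ → (3,16,-7)
ρ-cycle length = 14 (tail of 2 descent steps not counted)

14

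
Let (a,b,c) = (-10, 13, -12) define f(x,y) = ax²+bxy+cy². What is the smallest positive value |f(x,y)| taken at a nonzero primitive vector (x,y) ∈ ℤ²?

translate: b→7 (≡-13 mod 20), so (10,-13,12)→(10,7,9)
flip: (10,7,9)→(9,-7,10)
reduced (well bottom): (9,-7,10) with a≤c, −a<b≤a
well minimum |f| = |-9| = 9 (negative-definite)

9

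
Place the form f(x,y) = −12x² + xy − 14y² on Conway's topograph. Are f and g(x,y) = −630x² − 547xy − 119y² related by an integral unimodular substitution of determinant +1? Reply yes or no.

D₁ = -671, D₂ = -671
f is negative-definite; reduce −f:
−f: reduced (well bottom): (12,-1,14) with a≤c, −a<b≤a
flip sign back: reduced form of f is (-12,1,-14)
g is negative-definite; reduce −g:
−g: flip: (630,547,119)→(119,-547,630)
−g: translate: b→-71 (≡-547 mod 238), so (119,-547,630)→(119,-71,12)
−g: flip: (119,-71,12)→(12,71,119)
−g: translate: b→-1 (≡71 mod 24), so (12,71,119)→(12,-1,14)
−g: reduced (well bottom): (12,-1,14) with a≤c, −a<b≤a
flip sign back: reduced form of g is (-12,1,-14)
reduced forms (-12, 1, -14) vs (-12, 1, -14) ⇒ equivalent

yes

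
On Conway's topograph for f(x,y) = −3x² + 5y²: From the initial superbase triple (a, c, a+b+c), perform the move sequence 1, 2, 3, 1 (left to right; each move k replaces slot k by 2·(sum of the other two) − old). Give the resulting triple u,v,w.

start (-3,5,2) = (f(1,0),f(0,1),f(1,1))
replace slot 1: 2·(5+2) − (-3) = 17 → (17,5,2)
replace slot 2: 2·(17+2) − 5 = 33 → (17,33,2)
replace slot 3: 2·(17+33) − 2 = 98 → (17,33,98)
replace slot 1: 2·(33+98) − 17 = 245 → (245,33,98)

245,33,98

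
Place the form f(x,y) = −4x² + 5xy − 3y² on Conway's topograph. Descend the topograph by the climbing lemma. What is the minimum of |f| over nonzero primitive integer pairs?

translate: b→3 (≡-5 mod 8), so (4,-5,3)→(4,3,2)
flip: (4,3,2)→(2,-3,4)
translate: b→1 (≡-3 mod 4), so (2,-3,4)→(2,1,3)
reduced (well bottom): (2,1,3) with a≤c, −a<b≤a
well minimum |f| = |-2| = 2 (negative-definite)

2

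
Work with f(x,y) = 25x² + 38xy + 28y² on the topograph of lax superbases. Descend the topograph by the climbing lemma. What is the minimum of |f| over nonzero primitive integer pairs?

translate: b→-12 (≡38 mod 50), so (25,38,28)→(25,-12,15)
flip: (25,-12,15)→(15,12,25)
reduced (well bottom): (15,12,25) with a≤c, −a<b≤a
well minimum = a = 15

15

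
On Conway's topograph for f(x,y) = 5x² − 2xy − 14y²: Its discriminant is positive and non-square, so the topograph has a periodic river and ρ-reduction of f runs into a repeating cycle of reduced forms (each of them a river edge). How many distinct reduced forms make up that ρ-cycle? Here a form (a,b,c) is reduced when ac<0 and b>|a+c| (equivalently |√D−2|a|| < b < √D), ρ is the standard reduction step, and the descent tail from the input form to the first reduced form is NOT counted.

D = 284, ⌊√D⌋ = 16
descent: ρ → (-14,2,5)
descent: ρ → (5,8,-11)  [lands on river]
river: ρ → (-11,14,2)
river: ρ → (2,14,-11)
river: ρ → (-11,8,5)
river: ρ → (5,12,-7)
river: ρ → (-7,16,1)
river: ρ → (1,16,-7)
river: ρ → (-7,12,5)
ρ-cycle length = 8 (tail of 2 descent steps not counted)

8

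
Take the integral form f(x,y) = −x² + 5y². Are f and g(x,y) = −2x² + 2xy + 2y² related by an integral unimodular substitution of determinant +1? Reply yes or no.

D₁ = 20, D₂ = 20
river cycle of f (length 2): (-1, 4, 1), (1, 4, -1)
river cycle of g (length 2): (2, 2, -2), (-2, 2, 2)
cycles differ ⇒ inequivalent

no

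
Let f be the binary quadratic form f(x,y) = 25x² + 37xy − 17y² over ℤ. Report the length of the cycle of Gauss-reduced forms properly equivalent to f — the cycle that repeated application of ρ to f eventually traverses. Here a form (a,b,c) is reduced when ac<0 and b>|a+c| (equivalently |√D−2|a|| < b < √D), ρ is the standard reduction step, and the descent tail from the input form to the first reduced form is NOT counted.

D = 3069, ⌊√D⌋ = 55
river: ρ → (-17,31,31)
river: ρ → (31,31,-17)
river: ρ → (-17,37,25)
river: ρ → (25,13,-29)
river: ρ → (-29,45,9)
river: ρ → (9,45,-29)
river: ρ → (-29,13,25)
river: ρ → (25,37,-17)
ρ-cycle length = 8 (tail of 0 descent steps not counted)

8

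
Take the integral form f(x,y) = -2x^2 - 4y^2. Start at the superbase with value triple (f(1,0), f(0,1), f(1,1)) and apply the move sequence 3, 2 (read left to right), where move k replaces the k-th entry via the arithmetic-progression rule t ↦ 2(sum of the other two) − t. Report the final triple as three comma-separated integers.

start (-2,-4,-6) = (f(1,0),f(0,1),f(1,1))
replace slot 3: 2·((-2)+(-4)) − (-6) = -6 → (-2,-4,-6)
replace slot 2: 2·((-2)+(-6)) − (-4) = -12 → (-2,-12,-6)

-2,-12,-6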